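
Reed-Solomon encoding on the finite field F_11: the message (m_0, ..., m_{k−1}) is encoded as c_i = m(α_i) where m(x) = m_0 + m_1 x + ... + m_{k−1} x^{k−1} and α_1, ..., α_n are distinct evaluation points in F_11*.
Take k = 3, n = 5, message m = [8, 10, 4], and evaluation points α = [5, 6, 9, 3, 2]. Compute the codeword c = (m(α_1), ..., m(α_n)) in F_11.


c = [4, 3, 4, 8, 0]

Message polynomial: m(x) = 8 + 10·x + 4·x^2 (mod 11).
For each evaluation point α_i, compute m(α_i) mod 11:
  α_1 = 5: Horner steps 4 → 8 → 4, so m(5) = 4.
  α_2 = 6: Horner steps 4 → 1 → 3, so m(6) = 3.
  α_3 = 9: Horner steps 4 → 2 → 4, so m(9) = 4.
  α_4 = 3: Horner steps 4 → 0 → 8, so m(3) = 8.
  α_5 = 2: Horner steps 4 → 7 → 0, so m(2) = 0.
Codeword c = [4, 3, 4, 8, 0] ∈ F_11^5.


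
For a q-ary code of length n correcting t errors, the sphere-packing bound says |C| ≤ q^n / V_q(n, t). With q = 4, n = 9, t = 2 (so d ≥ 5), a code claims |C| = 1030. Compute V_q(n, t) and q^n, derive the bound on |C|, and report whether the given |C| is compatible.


V_q(n, t) = 352, q^n = 262144, Hamming bound = 744, |C| = 1030 > bound (violated).

Step 1: Compute V_q(n, t) = Σ_{j=0}^2 C(n, j) (q−1)^j.
  j = 0: C(9,0)·(3)^0 = 1·1 = 1.
  j = 1: C(9,1)·(3)^1 = 9·3 = 27.
  j = 2: C(9,2)·(3)^2 = 36·9 = 324.
  V_q(n, t) = 1 + 27 + 324 = 352.
Step 2: q^n = 4^9 = 262144.
Step 3: Hamming bound ⌊q^n / V_q(n,t)⌋ = ⌊262144/352⌋ = 744.
Step 4: Compare |C| = 1030 to 744: violated.
The claimed |C| lies above the Hamming bound, so no 4-ary code of length 9 with d ≥ 5 can have 1030 codewords.


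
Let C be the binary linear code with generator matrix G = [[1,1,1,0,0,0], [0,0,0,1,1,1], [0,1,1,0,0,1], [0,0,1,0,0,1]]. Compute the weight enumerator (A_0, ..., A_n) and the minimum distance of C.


Weight distribution: A_0 = 1, A_1 = 1, A_2 = 3, A_3 = 6, A_4 = 3, A_5 = 1, A_6 = 1. Minimum distance d = 1.

Enumerate all 2^4 = 16 messages m ∈ F_2^4.
For each, compute codeword c = mG in F_2^6, then tally its weight.
  m = 0000 → c = 000000, weight = 0.
  m = 1000 → c = 111000, weight = 3.
  m = 0100 → c = 000111, weight = 3.
  m = 1100 → c = 111111, weight = 6.
  m = 0010 → c = 011001, weight = 3.
  m = 1010 → c = 100001, weight = 2.
  m = 0110 → c = 011110, weight = 4.
  m = 1110 → c = 100110, weight = 3.
  m = 0001 → c = 001001, weight = 2.
  m = 1001 → c = 110001, weight = 3.
  m = 0101 → c = 001110, weight = 3.
  m = 1101 → c = 110110, weight = 4.
  m = 0011 → c = 010000, weight = 1.
  m = 1011 → c = 101000, weight = 2.
  m = 0111 → c = 010111, weight = 4.
  m = 1111 → c = 101111, weight = 5.
Tally weights:
  weight 0: 1 codewords.
  weight 1: 1 codewords.
  weight 2: 3 codewords.
  weight 3: 6 codewords.
  weight 4: 3 codewords.
  weight 5: 1 codewords.
  weight 6: 1 codewords.
Minimum distance d = smallest w > 0 with A_w > 0 = 1.
Sanity: Σ A_w = 16 = 2^4 = 16 ✓.


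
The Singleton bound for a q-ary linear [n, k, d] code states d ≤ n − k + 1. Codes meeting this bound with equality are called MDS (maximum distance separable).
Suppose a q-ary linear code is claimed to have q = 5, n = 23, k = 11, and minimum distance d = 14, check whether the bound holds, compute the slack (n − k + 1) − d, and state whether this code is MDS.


Singleton RHS = n − k + 1 = 13, slack = -1, bound violated (no such code; not MDS).

Singleton bound: d ≤ n − k + 1.
Here n = 23, k = 11, so n − k + 1 = 13.
Given d = 14, check d ≤ 13: NO.
Slack = (n − k + 1) − d = -1.
The slack is negative: d = 14 exceeds n − k + 1 = 13 by 1, so the Singleton bound is violated and no linear [23, 11, 14]_5 code can exist. In particular it is not MDS (MDS requires d = n − k + 1 exactly).
Description: the claimed parameters are [23, 11, 14]_5; such a code would be impossible (violates the Singleton bound).


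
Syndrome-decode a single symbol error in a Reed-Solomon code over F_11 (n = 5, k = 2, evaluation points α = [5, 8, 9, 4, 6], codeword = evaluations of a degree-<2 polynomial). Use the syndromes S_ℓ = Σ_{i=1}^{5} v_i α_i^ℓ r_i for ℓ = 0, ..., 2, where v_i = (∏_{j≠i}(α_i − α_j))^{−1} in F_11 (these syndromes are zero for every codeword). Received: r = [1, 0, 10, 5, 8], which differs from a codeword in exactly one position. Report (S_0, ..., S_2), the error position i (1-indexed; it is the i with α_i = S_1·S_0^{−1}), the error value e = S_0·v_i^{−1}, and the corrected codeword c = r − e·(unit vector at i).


S = (5, 1, 9), error at position 3, error magnitude e = 3, c = [1, 0, 7, 5, 8].

Step 1: column multipliers v_i = (∏_{j≠i}(α_i − α_j))^{−1} mod 11.
  i = 1 (α = 5): (5−8)(5−9)(5−4)(5−6) = (−3)·(−4)·1·(−1) = −12 ≡ 10, so v_1 = 10^{−1} = 10 (mod 11).
  i = 2 (α = 8): (8−5)(8−9)(8−4)(8−6) = 3·(−1)·4·2 = −24 ≡ 9, so v_2 = 9^{−1} = 5 (mod 11).
  i = 3 (α = 9): (9−5)(9−8)(9−4)(9−6) = 4·1·5·3 = 60 ≡ 5, so v_3 = 5^{−1} = 9 (mod 11).
  i = 4 (α = 4): (4−5)(4−8)(4−9)(4−6) = (−1)·(−4)·(−5)·(−2) = 40 ≡ 7, so v_4 = 7^{−1} = 8 (mod 11).
  i = 5 (α = 6): (6−5)(6−8)(6−9)(6−4) = 1·(−2)·(−3)·2 = 12 ≡ 1, so v_5 = 1^{−1} = 1 (mod 11).
  v = [10, 5, 9, 8, 1].
Step 2: syndromes of r = [1, 0, 10, 5, 8] (all sums mod 11).
  S_0 = Σ v_i r_i = 10·1 + 5·0 + 9·10 + 8·5 + 1·8 = 148 ≡ 5.
  S_1 = Σ v_i α_i r_i = 10·5·1 + 5·8·0 + 9·9·10 + 8·4·5 + 1·6·8 = 1068 ≡ 1.
  α_i^2 mod 11 = [3, 9, 4, 5, 3].
  S_2 = Σ v_i α_i^2 r_i = 10·3·1 + 5·9·0 + 9·4·10 + 8·5·5 + 1·3·8 = 614 ≡ 9.
  S = (5, 1, 9) ≠ 0, so r is not a codeword (an error is present).
Step 3: locate the error. For a single error e at position i, S_ℓ = v_i·e·α_i^ℓ, so α_err = S_1/S_0.
  S_0^{−1} = 5^{−1} = 9 (mod 11), so α_err = 1·9 = 9 ≡ 9 = α_3. Error position i = 3.
  Consistency check: S_2/S_1 = 9·1 = 9 ≡ 9 = α_err ✓ (single-error assumption holds).
Step 4: error magnitude e = S_0/v_3 = S_0·∏_{j≠3}(α_3 − α_j) = 5·5 = 25 ≡ 3 (mod 11).
Step 5: correct position 3: c_3 = r_3 − e = 10 − 3 ≡ 7 (mod 11). Hence c = [1, 0, 7, 5, 8].
  Check: interpolating c through the α_i gives m(x) = 10 + 7·x (degree < 2) with m(α_i) = c_i for every i, so c is indeed a codeword.


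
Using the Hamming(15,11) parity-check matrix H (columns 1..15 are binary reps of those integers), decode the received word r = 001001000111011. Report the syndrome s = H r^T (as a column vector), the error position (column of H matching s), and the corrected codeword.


s = (1, 0, 0, 1)^T, error position = 9, corrected codeword c = 001001001111011

Compute s = H r^T mod 2 one row at a time:
  s_1 = 0 + 0 + 1 + 1 + 1 + 0 + 1 + 1 = 5 ≡ 1 (mod 2).
  s_2 = 0 + 0 + 1 + 0 + 1 + 0 + 1 + 1 = 4 ≡ 0 (mod 2).
  s_3 = 0 + 1 + 1 + 0 + 1 + 1 + 1 + 1 = 6 ≡ 0 (mod 2).
  s_4 = 0 + 1 + 0 + 0 + 0 + 1 + 0 + 1 = 3 ≡ 1 (mod 2).
s = (1, 0, 0, 1)^T — this equals column 9 of H (binary 1001), so error is at position 9.
Correct: flip bit 9 of r = 001001000111011 to get c = 001001001111011.


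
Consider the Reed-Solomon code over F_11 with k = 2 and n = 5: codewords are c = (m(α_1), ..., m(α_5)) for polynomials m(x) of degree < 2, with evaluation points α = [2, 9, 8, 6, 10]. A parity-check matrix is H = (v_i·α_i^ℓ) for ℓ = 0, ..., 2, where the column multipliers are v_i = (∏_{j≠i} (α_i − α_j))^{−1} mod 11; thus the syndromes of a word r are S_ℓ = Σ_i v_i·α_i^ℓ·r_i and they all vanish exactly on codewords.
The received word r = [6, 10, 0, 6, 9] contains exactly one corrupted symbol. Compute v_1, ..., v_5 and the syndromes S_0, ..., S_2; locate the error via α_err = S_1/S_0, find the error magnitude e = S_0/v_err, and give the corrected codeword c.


S = (5, 8, 4), error at position 4, error magnitude e = 4, c = [6, 10, 0, 2, 9].

Step 1: column multipliers v_i = (∏_{j≠i}(α_i − α_j))^{−1} mod 11.
  i = 1 (α = 2): (2−9)(2−8)(2−6)(2−10) = (−7)·(−6)·(−4)·(−8) = 1344 ≡ 2, so v_1 = 2^{−1} = 6 (mod 11).
  i = 2 (α = 9): (9−2)(9−8)(9−6)(9−10) = 7·1·3·(−1) = −21 ≡ 1, so v_2 = 1^{−1} = 1 (mod 11).
  i = 3 (α = 8): (8−2)(8−9)(8−6)(8−10) = 6·(−1)·2·(−2) = 24 ≡ 2, so v_3 = 2^{−1} = 6 (mod 11).
  i = 4 (α = 6): (6−2)(6−9)(6−8)(6−10) = 4·(−3)·(−2)·(−4) = −96 ≡ 3, so v_4 = 3^{−1} = 4 (mod 11).
  i = 5 (α = 10): (10−2)(10−9)(10−8)(10−6) = 8·1·2·4 = 64 ≡ 9, so v_5 = 9^{−1} = 5 (mod 11).
  v = [6, 1, 6, 4, 5].
Step 2: syndromes of r = [6, 10, 0, 6, 9] (all sums mod 11).
  S_0 = Σ v_i r_i = 6·6 + 1·10 + 6·0 + 4·6 + 5·9 = 115 ≡ 5.
  S_1 = Σ v_i α_i r_i = 6·2·6 + 1·9·10 + 6·8·0 + 4·6·6 + 5·10·9 = 756 ≡ 8.
  α_i^2 mod 11 = [4, 4, 9, 3, 1].
  S_2 = Σ v_i α_i^2 r_i = 6·4·6 + 1·4·10 + 6·9·0 + 4·3·6 + 5·1·9 = 301 ≡ 4.
  S = (5, 8, 4) ≠ 0, so r is not a codeword (an error is present).
Step 3: locate the error. For a single error e at position i, S_ℓ = v_i·e·α_i^ℓ, so α_err = S_1/S_0.
  S_0^{−1} = 5^{−1} = 9 (mod 11), so α_err = 8·9 = 72 ≡ 6 = α_4. Error position i = 4.
  Consistency check: S_2/S_1 = 4·7 = 28 ≡ 6 = α_err ✓ (single-error assumption holds).
Step 4: error magnitude e = S_0/v_4 = S_0·∏_{j≠4}(α_4 − α_j) = 5·3 = 15 ≡ 4 (mod 11).
Step 5: correct position 4: c_4 = r_4 − e = 6 − 4 ≡ 2 (mod 11). Hence c = [6, 10, 0, 2, 9].
  Check: interpolating c through the α_i gives m(x) = 8 + 10·x (degree < 2) with m(α_i) = c_i for every i, so c is indeed a codeword.


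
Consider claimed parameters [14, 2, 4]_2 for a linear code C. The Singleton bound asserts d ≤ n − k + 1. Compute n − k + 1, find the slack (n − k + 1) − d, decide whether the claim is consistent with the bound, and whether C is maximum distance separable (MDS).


Singleton RHS = n − k + 1 = 13, slack = 9, bound satisfied, not MDS.

Singleton bound: d ≤ n − k + 1.
Here n = 14, k = 2, so n − k + 1 = 13.
Given d = 4, check d ≤ 13: YES.
Slack = (n − k + 1) − d = 9.
The code is NOT MDS (slack = 9 > 0).
Description: the claimed parameters are [14, 2, 4]_2; such a code would be non-MDS.


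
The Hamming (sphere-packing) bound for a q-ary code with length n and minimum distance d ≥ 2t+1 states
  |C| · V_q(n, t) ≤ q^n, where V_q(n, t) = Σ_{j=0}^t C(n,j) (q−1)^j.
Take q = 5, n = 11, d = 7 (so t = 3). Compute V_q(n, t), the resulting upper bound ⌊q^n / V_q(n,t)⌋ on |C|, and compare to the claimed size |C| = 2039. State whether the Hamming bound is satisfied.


V_q(n, t) = 11485, q^n = 48828125, Hamming bound = 4251, |C| = 2039 ≤ bound (satisfied).

Step 1: Compute V_q(n, t) = Σ_{j=0}^3 C(n, j) (q−1)^j.
  j = 0: C(11,0)·(4)^0 = 1·1 = 1.
  j = 1: C(11,1)·(4)^1 = 11·4 = 44.
  j = 2: C(11,2)·(4)^2 = 55·16 = 880.
  j = 3: C(11,3)·(4)^3 = 165·64 = 10560.
  V_q(n, t) = 1 + 44 + 880 + 10560 = 11485.
Step 2: q^n = 5^11 = 48828125.
Step 3: Hamming bound ⌊q^n / V_q(n,t)⌋ = ⌊48828125/11485⌋ = 4251.
Step 4: Compare |C| = 2039 to 4251: satisfied.
The claimed |C| lies below the Hamming bound.


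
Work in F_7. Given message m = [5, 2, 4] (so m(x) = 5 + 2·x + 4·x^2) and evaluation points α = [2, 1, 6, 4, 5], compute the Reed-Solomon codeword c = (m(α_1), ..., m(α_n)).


c = [4, 4, 0, 0, 3]

Message polynomial: m(x) = 5 + 2·x + 4·x^2 (mod 7).
For each evaluation point α_i, compute m(α_i) mod 7:
  α_1 = 2: Horner steps 4 → 3 → 4, so m(2) = 4.
  α_2 = 1: Horner steps 4 → 6 → 4, so m(1) = 4.
  α_3 = 6: Horner steps 4 → 5 → 0, so m(6) = 0.
  α_4 = 4: Horner steps 4 → 4 → 0, so m(4) = 0.
  α_5 = 5: Horner steps 4 → 1 → 3, so m(5) = 3.
Codeword c = [4, 4, 0, 0, 3] ∈ F_7^5.


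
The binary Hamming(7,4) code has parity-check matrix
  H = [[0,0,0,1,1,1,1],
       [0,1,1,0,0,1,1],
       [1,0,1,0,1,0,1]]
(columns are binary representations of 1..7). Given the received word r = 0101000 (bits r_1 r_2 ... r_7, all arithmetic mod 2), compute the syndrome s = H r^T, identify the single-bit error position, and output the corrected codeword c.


s = (1, 1, 0)^T, error position = 6, corrected codeword c = 0101010

Compute s = H r^T mod 2 one row at a time:
  s_1 = 1 + 0 + 0 + 0 = 1 ≡ 1 (mod 2).
  s_2 = 1 + 0 + 0 + 0 = 1 ≡ 1 (mod 2).
  s_3 = 0 + 0 + 0 + 0 = 0 ≡ 0 (mod 2).
s = (1, 1, 0)^T — this equals column 6 of H (binary 110), so error is at position 6.
Correct: flip bit 6 of r = 0101000 to get c = 0101010.


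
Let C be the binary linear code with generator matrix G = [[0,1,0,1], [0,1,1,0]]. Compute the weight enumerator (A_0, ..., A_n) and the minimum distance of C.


Weight distribution: A_0 = 1, A_2 = 3. Minimum distance d = 2.

Enumerate all 2^2 = 4 messages m ∈ F_2^2.
For each, compute codeword c = mG in F_2^4, then tally its weight.
  m = 00 → c = 0000, weight = 0.
  m = 10 → c = 0101, weight = 2.
  m = 01 → c = 0110, weight = 2.
  m = 11 → c = 0011, weight = 2.
Tally weights:
  weight 0: 1 codewords.
  weight 2: 3 codewords.
Minimum distance d = smallest w > 0 with A_w > 0 = 2.
Sanity: Σ A_w = 4 = 2^2 = 4 ✓.


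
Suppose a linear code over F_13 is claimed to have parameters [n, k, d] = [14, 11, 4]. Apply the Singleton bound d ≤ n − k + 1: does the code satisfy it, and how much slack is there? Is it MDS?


Singleton RHS = n − k + 1 = 4, slack = 0, bound satisfied, MDS.

Singleton bound: d ≤ n − k + 1.
Here n = 14, k = 11, so n − k + 1 = 4.
Given d = 4, check d ≤ 4: YES.
Slack = (n − k + 1) − d = 0.
The code is MDS (slack = 0).
Description: the claimed parameters are [14, 11, 4]_13; such a code would be MDS (meets Singleton bound).


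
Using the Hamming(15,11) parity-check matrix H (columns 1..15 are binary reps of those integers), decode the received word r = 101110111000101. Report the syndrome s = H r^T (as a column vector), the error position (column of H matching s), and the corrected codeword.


s = (0, 1, 1, 1)^T, error position = 7, corrected codeword c = 101110011000101

Compute s = H r^T mod 2 one row at a time:
  s_1 = 1 + 1 + 0 + 0 + 0 + 1 + 0 + 1 = 4 ≡ 0 (mod 2).
  s_2 = 1 + 1 + 0 + 1 + 0 + 1 + 0 + 1 = 5 ≡ 1 (mod 2).
  s_3 = 0 + 1 + 0 + 1 + 0 + 0 + 0 + 1 = 3 ≡ 1 (mod 2).
  s_4 = 1 + 1 + 1 + 1 + 1 + 0 + 1 + 1 = 7 ≡ 1 (mod 2).
s = (0, 1, 1, 1)^T — this equals column 7 of H (binary 0111), so error is at position 7.
Correct: flip bit 7 of r = 101110111000101 to get c = 101110011000101.


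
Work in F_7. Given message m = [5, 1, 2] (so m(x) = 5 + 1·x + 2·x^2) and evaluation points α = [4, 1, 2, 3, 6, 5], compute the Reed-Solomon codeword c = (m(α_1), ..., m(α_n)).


c = [6, 1, 1, 5, 6, 4]

Message polynomial: m(x) = 5 + 1·x + 2·x^2 (mod 7).
For each evaluation point α_i, compute m(α_i) mod 7:
  α_1 = 4: Horner steps 2 → 2 → 6, so m(4) = 6.
  α_2 = 1: Horner steps 2 → 3 → 1, so m(1) = 1.
  α_3 = 2: Horner steps 2 → 5 → 1, so m(2) = 1.
  α_4 = 3: Horner steps 2 → 0 → 5, so m(3) = 5.
  α_5 = 6: Horner steps 2 → 6 → 6, so m(6) = 6.
  α_6 = 5: Horner steps 2 → 4 → 4, so m(5) = 4.
Codeword c = [6, 1, 1, 5, 6, 4] ∈ F_7^6.


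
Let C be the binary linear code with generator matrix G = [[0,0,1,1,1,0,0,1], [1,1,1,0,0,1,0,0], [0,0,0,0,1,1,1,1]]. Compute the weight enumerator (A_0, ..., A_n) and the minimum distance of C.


Weight distribution: A_0 = 1, A_4 = 5, A_6 = 2. Minimum distance d = 4.

Enumerate all 2^3 = 8 messages m ∈ F_2^3.
For each, compute codeword c = mG in F_2^8, then tally its weight.
  m = 000 → c = 00000000, weight = 0.
  m = 100 → c = 00111001, weight = 4.
  m = 010 → c = 11100100, weight = 4.
  m = 110 → c = 11011101, weight = 6.
  m = 001 → c = 00001111, weight = 4.
  m = 101 → c = 00110110, weight = 4.
  m = 011 → c = 11101011, weight = 6.
  m = 111 → c = 11010010, weight = 4.
Tally weights:
  weight 0: 1 codewords.
  weight 4: 5 codewords.
  weight 6: 2 codewords.
Minimum distance d = smallest w > 0 with A_w > 0 = 4.
Sanity: Σ A_w = 8 = 2^3 = 8 ✓.


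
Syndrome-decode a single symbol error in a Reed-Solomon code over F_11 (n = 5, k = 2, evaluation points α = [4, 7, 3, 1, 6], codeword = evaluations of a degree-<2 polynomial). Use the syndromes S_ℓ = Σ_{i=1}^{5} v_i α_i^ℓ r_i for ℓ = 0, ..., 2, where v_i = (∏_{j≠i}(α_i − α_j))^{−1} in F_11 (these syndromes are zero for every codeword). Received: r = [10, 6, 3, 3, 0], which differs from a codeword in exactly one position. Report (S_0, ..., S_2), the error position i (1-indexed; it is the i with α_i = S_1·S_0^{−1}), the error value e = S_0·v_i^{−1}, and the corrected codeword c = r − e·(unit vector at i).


S = (6, 7, 10), error at position 3, error magnitude e = 10, c = [10, 6, 4, 3, 0].

Step 1: column multipliers v_i = (∏_{j≠i}(α_i − α_j))^{−1} mod 11.
  i = 1 (α = 4): (4−7)(4−3)(4−1)(4−6) = (−3)·1·3·(−2) = 18 ≡ 7, so v_1 = 7^{−1} = 8 (mod 11).
  i = 2 (α = 7): (7−4)(7−3)(7−1)(7−6) = 3·4·6·1 = 72 ≡ 6, so v_2 = 6^{−1} = 2 (mod 11).
  i = 3 (α = 3): (3−4)(3−7)(3−1)(3−6) = (−1)·(−4)·2·(−3) = −24 ≡ 9, so v_3 = 9^{−1} = 5 (mod 11).
  i = 4 (α = 1): (1−4)(1−7)(1−3)(1−6) = (−3)·(−6)·(−2)·(−5) = 180 ≡ 4, so v_4 = 4^{−1} = 3 (mod 11).
  i = 5 (α = 6): (6−4)(6−7)(6−3)(6−1) = 2·(−1)·3·5 = −30 ≡ 3, so v_5 = 3^{−1} = 4 (mod 11).
  v = [8, 2, 5, 3, 4].
Step 2: syndromes of r = [10, 6, 3, 3, 0] (all sums mod 11).
  S_0 = Σ v_i r_i = 8·10 + 2·6 + 5·3 + 3·3 + 4·0 = 116 ≡ 6.
  S_1 = Σ v_i α_i r_i = 8·4·10 + 2·7·6 + 5·3·3 + 3·1·3 + 4·6·0 = 458 ≡ 7.
  α_i^2 mod 11 = [5, 5, 9, 1, 3].
  S_2 = Σ v_i α_i^2 r_i = 8·5·10 + 2·5·6 + 5·9·3 + 3·1·3 + 4·3·0 = 604 ≡ 10.
  S = (6, 7, 10) ≠ 0, so r is not a codeword (an error is present).
Step 3: locate the error. For a single error e at position i, S_ℓ = v_i·e·α_i^ℓ, so α_err = S_1/S_0.
  S_0^{−1} = 6^{−1} = 2 (mod 11), so α_err = 7·2 = 14 ≡ 3 = α_3. Error position i = 3.
  Consistency check: S_2/S_1 = 10·8 = 80 ≡ 3 = α_err ✓ (single-error assumption holds).
Step 4: error magnitude e = S_0/v_3 = S_0·∏_{j≠3}(α_3 − α_j) = 6·9 = 54 ≡ 10 (mod 11).
Step 5: correct position 3: c_3 = r_3 − e = 3 − 10 ≡ 4 (mod 11). Hence c = [10, 6, 4, 3, 0].
  Check: interpolating c through the α_i gives m(x) = 8 + 6·x (degree < 2) with m(α_i) = c_i for every i, so c is indeed a codeword.


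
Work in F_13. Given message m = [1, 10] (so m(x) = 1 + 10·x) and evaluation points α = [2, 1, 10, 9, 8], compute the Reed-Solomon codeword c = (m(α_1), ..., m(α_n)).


c = [8, 11, 10, 0, 3]

Message polynomial: m(x) = 1 + 10·x (mod 13).
For each evaluation point α_i, compute m(α_i) mod 13:
  α_1 = 2: Horner steps 10 → 8, so m(2) = 8.
  α_2 = 1: Horner steps 10 → 11, so m(1) = 11.
  α_3 = 10: Horner steps 10 → 10, so m(10) = 10.
  α_4 = 9: Horner steps 10 → 0, so m(9) = 0.
  α_5 = 8: Horner steps 10 → 3, so m(8) = 3.
Codeword c = [8, 11, 10, 0, 3] ∈ F_13^5.


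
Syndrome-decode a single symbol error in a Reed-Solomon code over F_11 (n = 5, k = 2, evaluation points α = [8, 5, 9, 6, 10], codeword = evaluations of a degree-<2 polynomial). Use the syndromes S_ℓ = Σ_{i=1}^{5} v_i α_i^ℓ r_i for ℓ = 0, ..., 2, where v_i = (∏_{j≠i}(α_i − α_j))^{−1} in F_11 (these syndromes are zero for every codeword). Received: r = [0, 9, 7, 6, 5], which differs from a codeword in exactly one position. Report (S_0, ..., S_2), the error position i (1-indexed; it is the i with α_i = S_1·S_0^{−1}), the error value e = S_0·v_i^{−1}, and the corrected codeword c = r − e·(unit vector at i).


S = (1, 9, 4), error at position 3, error magnitude e = 10, c = [0, 9, 8, 6, 5].

Step 1: column multipliers v_i = (∏_{j≠i}(α_i − α_j))^{−1} mod 11.
  i = 1 (α = 8): (8−5)(8−9)(8−6)(8−10) = 3·(−1)·2·(−2) = 12 ≡ 1, so v_1 = 1^{−1} = 1 (mod 11).
  i = 2 (α = 5): (5−8)(5−9)(5−6)(5−10) = (−3)·(−4)·(−1)·(−5) = 60 ≡ 5, so v_2 = 5^{−1} = 9 (mod 11).
  i = 3 (α = 9): (9−8)(9−5)(9−6)(9−10) = 1·4·3·(−1) = −12 ≡ 10, so v_3 = 10^{−1} = 10 (mod 11).
  i = 4 (α = 6): (6−8)(6−5)(6−9)(6−10) = (−2)·1·(−3)·(−4) = −24 ≡ 9, so v_4 = 9^{−1} = 5 (mod 11).
  i = 5 (α = 10): (10−8)(10−5)(10−9)(10−6) = 2·5·1·4 = 40 ≡ 7, so v_5 = 7^{−1} = 8 (mod 11).
  v = [1, 9, 10, 5, 8].
Step 2: syndromes of r = [0, 9, 7, 6, 5] (all sums mod 11).
  S_0 = Σ v_i r_i = 1·0 + 9·9 + 10·7 + 5·6 + 8·5 = 221 ≡ 1.
  S_1 = Σ v_i α_i r_i = 1·8·0 + 9·5·9 + 10·9·7 + 5·6·6 + 8·10·5 = 1615 ≡ 9.
  α_i^2 mod 11 = [9, 3, 4, 3, 1].
  S_2 = Σ v_i α_i^2 r_i = 1·9·0 + 9·3·9 + 10·4·7 + 5·3·6 + 8·1·5 = 653 ≡ 4.
  S = (1, 9, 4) ≠ 0, so r is not a codeword (an error is present).
Step 3: locate the error. For a single error e at position i, S_ℓ = v_i·e·α_i^ℓ, so α_err = S_1/S_0.
  S_0^{−1} = 1^{−1} = 1 (mod 11), so α_err = 9·1 = 9 ≡ 9 = α_3. Error position i = 3.
  Consistency check: S_2/S_1 = 4·5 = 20 ≡ 9 = α_err ✓ (single-error assumption holds).
Step 4: error magnitude e = S_0/v_3 = S_0·∏_{j≠3}(α_3 − α_j) = 1·10 = 10 ≡ 10 (mod 11).
Step 5: correct position 3: c_3 = r_3 − e = 7 − 10 ≡ 8 (mod 11). Hence c = [0, 9, 8, 6, 5].
  Check: interpolating c through the α_i gives m(x) = 2 + 8·x (degree < 2) with m(α_i) = c_i for every i, so c is indeed a codeword.


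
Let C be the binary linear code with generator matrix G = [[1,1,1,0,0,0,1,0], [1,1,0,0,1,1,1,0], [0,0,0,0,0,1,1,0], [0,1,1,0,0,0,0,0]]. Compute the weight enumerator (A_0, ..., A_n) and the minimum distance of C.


Weight distribution: A_0 = 1, A_2 = 4, A_3 = 6, A_4 = 3, A_5 = 2. Minimum distance d = 2.

Enumerate all 2^4 = 16 messages m ∈ F_2^4.
For each, compute codeword c = mG in F_2^8, then tally its weight.
  m = 0000 → c = 00000000, weight = 0.
  m = 1000 → c = 11100010, weight = 4.
  m = 0100 → c = 11001110, weight = 5.
  m = 1100 → c = 00101100, weight = 3.
  m = 0010 → c = 00000110, weight = 2.
  m = 1010 → c = 11100100, weight = 4.
  m = 0110 → c = 11001000, weight = 3.
  m = 1110 → c = 00101010, weight = 3.
  m = 0001 → c = 01100000, weight = 2.
  m = 1001 → c = 10000010, weight = 2.
  m = 0101 → c = 10101110, weight = 5.
  m = 1101 → c = 01001100, weight = 3.
  m = 0011 → c = 01100110, weight = 4.
  m = 1011 → c = 10000100, weight = 2.
  m = 0111 → c = 10101000, weight = 3.
  m = 1111 → c = 01001010, weight = 3.
Tally weights:
  weight 0: 1 codewords.
  weight 2: 4 codewords.
  weight 3: 6 codewords.
  weight 4: 3 codewords.
  weight 5: 2 codewords.
Minimum distance d = smallest w > 0 with A_w > 0 = 2.
Sanity: Σ A_w = 16 = 2^4 = 16 ✓.


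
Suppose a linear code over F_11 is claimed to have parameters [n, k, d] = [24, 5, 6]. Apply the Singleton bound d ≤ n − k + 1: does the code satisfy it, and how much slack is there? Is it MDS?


Singleton RHS = n − k + 1 = 20, slack = 14, bound satisfied, not MDS.

Singleton bound: d ≤ n − k + 1.
Here n = 24, k = 5, so n − k + 1 = 20.
Given d = 6, check d ≤ 20: YES.
Slack = (n − k + 1) − d = 14.
The code is NOT MDS (slack = 14 > 0).
Description: the claimed parameters are [24, 5, 6]_11; such a code would be non-MDS.


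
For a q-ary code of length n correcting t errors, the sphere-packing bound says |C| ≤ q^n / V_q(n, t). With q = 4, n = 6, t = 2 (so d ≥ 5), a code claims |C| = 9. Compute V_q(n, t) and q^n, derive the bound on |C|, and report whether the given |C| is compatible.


V_q(n, t) = 154, q^n = 4096, Hamming bound = 26, |C| = 9 ≤ bound (satisfied).

Step 1: Compute V_q(n, t) = Σ_{j=0}^2 C(n, j) (q−1)^j.
  j = 0: C(6,0)·(3)^0 = 1·1 = 1.
  j = 1: C(6,1)·(3)^1 = 6·3 = 18.
  j = 2: C(6,2)·(3)^2 = 15·9 = 135.
  V_q(n, t) = 1 + 18 + 135 = 154.
Step 2: q^n = 4^6 = 4096.
Step 3: Hamming bound ⌊q^n / V_q(n,t)⌋ = ⌊4096/154⌋ = 26.
Step 4: Compare |C| = 9 to 26: satisfied.
The claimed |C| lies below the Hamming bound.


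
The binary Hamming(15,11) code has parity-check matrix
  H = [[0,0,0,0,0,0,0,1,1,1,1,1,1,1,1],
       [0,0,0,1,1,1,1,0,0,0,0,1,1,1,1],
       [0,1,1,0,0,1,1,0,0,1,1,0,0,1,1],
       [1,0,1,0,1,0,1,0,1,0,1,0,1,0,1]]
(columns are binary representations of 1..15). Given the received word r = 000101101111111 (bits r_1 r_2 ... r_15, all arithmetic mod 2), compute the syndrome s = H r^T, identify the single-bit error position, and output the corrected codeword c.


s = (1, 1, 0, 1)^T, error position = 13, corrected codeword c = 000101101111011

Compute s = H r^T mod 2 one row at a time:
  s_1 = 0 + 1 + 1 + 1 + 1 + 1 + 1 + 1 = 7 ≡ 1 (mod 2).
  s_2 = 1 + 0 + 1 + 1 + 1 + 1 + 1 + 1 = 7 ≡ 1 (mod 2).
  s_3 = 0 + 0 + 1 + 1 + 1 + 1 + 1 + 1 = 6 ≡ 0 (mod 2).
  s_4 = 0 + 0 + 0 + 1 + 1 + 1 + 1 + 1 = 5 ≡ 1 (mod 2).
s = (1, 1, 0, 1)^T — this equals column 13 of H (binary 1101), so error is at position 13.
Correct: flip bit 13 of r = 000101101111111 to get c = 000101101111011.


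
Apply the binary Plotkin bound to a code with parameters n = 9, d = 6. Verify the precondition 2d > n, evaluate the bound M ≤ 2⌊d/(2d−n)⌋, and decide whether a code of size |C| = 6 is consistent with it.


Plotkin bound M ≤ 4; given |C| = 6 > bound (violated).

Check applicability: 2d = 12, n = 9.
2d − n = 3 > 0, so Plotkin applies.
Compute d/(2d−n) = 6/3 ≈ 2.0000.
⌊d/(2d−n)⌋ = 2.
Plotkin bound: M ≤ 2·2 = 4.
Given |C| = 6, check: VIOLATED.
This |C| is above the Plotkin bound, so no binary code with n = 9, d = 6 and 6 codewords exists.


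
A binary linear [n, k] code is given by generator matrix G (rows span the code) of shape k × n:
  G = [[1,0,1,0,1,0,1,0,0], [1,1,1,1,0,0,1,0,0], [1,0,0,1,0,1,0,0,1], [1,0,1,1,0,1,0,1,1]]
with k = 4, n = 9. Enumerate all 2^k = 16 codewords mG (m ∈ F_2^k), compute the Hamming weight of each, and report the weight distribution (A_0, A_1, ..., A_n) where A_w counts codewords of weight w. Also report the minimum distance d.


Weight distribution: A_0 = 1, A_2 = 1, A_3 = 1, A_4 = 3, A_5 = 6, A_6 = 3, A_7 = 1. Minimum distance d = 2.

Enumerate all 2^4 = 16 messages m ∈ F_2^4.
For each, compute codeword c = mG in F_2^9, then tally its weight.
  m = 0000 → c = 000000000, weight = 0.
  m = 1000 → c = 101010100, weight = 4.
  m = 0100 → c = 111100100, weight = 5.
  m = 1100 → c = 010110000, weight = 3.
  m = 0010 → c = 100101001, weight = 4.
  m = 1010 → c = 001111101, weight = 6.
  m = 0110 → c = 011001101, weight = 5.
  m = 1110 → c = 110011001, weight = 5.
  m = 0001 → c = 101101011, weight = 6.
  m = 1001 → c = 000111111, weight = 6.
  m = 0101 → c = 010001111, weight = 5.
  m = 1101 → c = 111011011, weight = 7.
  m = 0011 → c = 001000010, weight = 2.
  m = 1011 → c = 100010110, weight = 4.
  m = 0111 → c = 110100110, weight = 5.
  m = 1111 → c = 011110010, weight = 5.
Tally weights:
  weight 0: 1 codewords.
  weight 2: 1 codewords.
  weight 3: 1 codewords.
  weight 4: 3 codewords.
  weight 5: 6 codewords.
  weight 6: 3 codewords.
  weight 7: 1 codewords.
Minimum distance d = smallest w > 0 with A_w > 0 = 2.
Sanity: Σ A_w = 16 = 2^4 = 16 ✓.


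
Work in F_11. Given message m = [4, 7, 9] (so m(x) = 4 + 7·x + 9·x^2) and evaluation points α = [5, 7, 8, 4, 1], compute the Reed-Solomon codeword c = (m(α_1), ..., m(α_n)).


c = [0, 10, 9, 0, 9]

Message polynomial: m(x) = 4 + 7·x + 9·x^2 (mod 11).
For each evaluation point α_i, compute m(α_i) mod 11:
  α_1 = 5: Horner steps 9 → 8 → 0, so m(5) = 0.
  α_2 = 7: Horner steps 9 → 4 → 10, so m(7) = 10.
  α_3 = 8: Horner steps 9 → 2 → 9, so m(8) = 9.
  α_4 = 4: Horner steps 9 → 10 → 0, so m(4) = 0.
  α_5 = 1: Horner steps 9 → 5 → 9, so m(1) = 9.
Codeword c = [0, 10, 9, 0, 9] ∈ F_11^5.


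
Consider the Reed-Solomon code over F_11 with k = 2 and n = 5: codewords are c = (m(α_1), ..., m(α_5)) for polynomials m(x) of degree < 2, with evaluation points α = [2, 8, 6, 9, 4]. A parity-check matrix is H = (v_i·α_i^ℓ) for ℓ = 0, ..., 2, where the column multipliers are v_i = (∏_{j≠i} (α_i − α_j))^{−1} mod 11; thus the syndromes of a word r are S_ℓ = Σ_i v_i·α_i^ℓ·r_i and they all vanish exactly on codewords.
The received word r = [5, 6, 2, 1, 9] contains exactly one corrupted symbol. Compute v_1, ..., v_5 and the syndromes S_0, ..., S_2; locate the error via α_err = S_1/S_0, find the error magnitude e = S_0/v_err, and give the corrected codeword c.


S = (8, 6, 10), error at position 4, error magnitude e = 4, c = [5, 6, 2, 8, 9].

Step 1: column multipliers v_i = (∏_{j≠i}(α_i − α_j))^{−1} mod 11.
  i = 1 (α = 2): (2−8)(2−6)(2−9)(2−4) = (−6)·(−4)·(−7)·(−2) = 336 ≡ 6, so v_1 = 6^{−1} = 2 (mod 11).
  i = 2 (α = 8): (8−2)(8−6)(8−9)(8−4) = 6·2·(−1)·4 = −48 ≡ 7, so v_2 = 7^{−1} = 8 (mod 11).
  i = 3 (α = 6): (6−2)(6−8)(6−9)(6−4) = 4·(−2)·(−3)·2 = 48 ≡ 4, so v_3 = 4^{−1} = 3 (mod 11).
  i = 4 (α = 9): (9−2)(9−8)(9−6)(9−4) = 7·1·3·5 = 105 ≡ 6, so v_4 = 6^{−1} = 2 (mod 11).
  i = 5 (α = 4): (4−2)(4−8)(4−6)(4−9) = 2·(−4)·(−2)·(−5) = −80 ≡ 8, so v_5 = 8^{−1} = 7 (mod 11).
  v = [2, 8, 3, 2, 7].
Step 2: syndromes of r = [5, 6, 2, 1, 9] (all sums mod 11).
  S_0 = Σ v_i r_i = 2·5 + 8·6 + 3·2 + 2·1 + 7·9 = 129 ≡ 8.
  S_1 = Σ v_i α_i r_i = 2·2·5 + 8·8·6 + 3·6·2 + 2·9·1 + 7·4·9 = 710 ≡ 6.
  α_i^2 mod 11 = [4, 9, 3, 4, 5].
  S_2 = Σ v_i α_i^2 r_i = 2·4·5 + 8·9·6 + 3·3·2 + 2·4·1 + 7·5·9 = 813 ≡ 10.
  S = (8, 6, 10) ≠ 0, so r is not a codeword (an error is present).
Step 3: locate the error. For a single error e at position i, S_ℓ = v_i·e·α_i^ℓ, so α_err = S_1/S_0.
  S_0^{−1} = 8^{−1} = 7 (mod 11), so α_err = 6·7 = 42 ≡ 9 = α_4. Error position i = 4.
  Consistency check: S_2/S_1 = 10·2 = 20 ≡ 9 = α_err ✓ (single-error assumption holds).
Step 4: error magnitude e = S_0/v_4 = S_0·∏_{j≠4}(α_4 − α_j) = 8·6 = 48 ≡ 4 (mod 11).
Step 5: correct position 4: c_4 = r_4 − e = 1 − 4 ≡ 8 (mod 11). Hence c = [5, 6, 2, 8, 9].
  Check: interpolating c through the α_i gives m(x) = 1 + 2·x (degree < 2) with m(α_i) = c_i for every i, so c is indeed a codeword.


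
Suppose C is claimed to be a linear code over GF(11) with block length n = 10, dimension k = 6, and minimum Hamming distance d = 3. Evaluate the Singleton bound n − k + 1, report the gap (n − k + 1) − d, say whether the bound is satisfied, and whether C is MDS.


Singleton RHS = n − k + 1 = 5, slack = 2, bound satisfied, not MDS.

Singleton bound: d ≤ n − k + 1.
Here n = 10, k = 6, so n − k + 1 = 5.
Given d = 3, check d ≤ 5: YES.
Slack = (n − k + 1) − d = 2.
The code is NOT MDS (slack = 2 > 0).
Description: the claimed parameters are [10, 6, 3]_11; such a code would be non-MDS.


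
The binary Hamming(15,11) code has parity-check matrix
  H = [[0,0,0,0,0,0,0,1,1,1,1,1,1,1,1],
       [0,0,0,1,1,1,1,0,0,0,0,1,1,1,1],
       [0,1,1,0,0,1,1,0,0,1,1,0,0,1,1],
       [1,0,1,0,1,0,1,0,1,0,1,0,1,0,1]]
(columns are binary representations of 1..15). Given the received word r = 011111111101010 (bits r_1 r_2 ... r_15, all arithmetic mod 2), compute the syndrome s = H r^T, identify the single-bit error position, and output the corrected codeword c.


s = (1, 0, 0, 0)^T, error position = 8, corrected codeword c = 011111101101010

Compute s = H r^T mod 2 one row at a time:
  s_1 = 1 + 1 + 1 + 0 + 1 + 0 + 1 + 0 = 5 ≡ 1 (mod 2).
  s_2 = 1 + 1 + 1 + 1 + 1 + 0 + 1 + 0 = 6 ≡ 0 (mod 2).
  s_3 = 1 + 1 + 1 + 1 + 1 + 0 + 1 + 0 = 6 ≡ 0 (mod 2).
  s_4 = 0 + 1 + 1 + 1 + 1 + 0 + 0 + 0 = 4 ≡ 0 (mod 2).
s = (1, 0, 0, 0)^T — this equals column 8 of H (binary 1000), so error is at position 8.
Correct: flip bit 8 of r = 011111111101010 to get c = 011111101101010.


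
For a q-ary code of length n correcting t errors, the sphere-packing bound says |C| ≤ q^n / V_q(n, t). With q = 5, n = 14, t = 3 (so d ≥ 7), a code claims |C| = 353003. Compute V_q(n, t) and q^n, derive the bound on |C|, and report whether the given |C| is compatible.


V_q(n, t) = 24809, q^n = 6103515625, Hamming bound = 246020, |C| = 353003 > bound (violated).

Step 1: Compute V_q(n, t) = Σ_{j=0}^3 C(n, j) (q−1)^j.
  j = 0: C(14,0)·(4)^0 = 1·1 = 1.
  j = 1: C(14,1)·(4)^1 = 14·4 = 56.
  j = 2: C(14,2)·(4)^2 = 91·16 = 1456.
  j = 3: C(14,3)·(4)^3 = 364·64 = 23296.
  V_q(n, t) = 1 + 56 + 1456 + 23296 = 24809.
Step 2: q^n = 5^14 = 6103515625.
Step 3: Hamming bound ⌊q^n / V_q(n,t)⌋ = ⌊6103515625/24809⌋ = 246020.
Step 4: Compare |C| = 353003 to 246020: violated.
The claimed |C| lies above the Hamming bound, so no 5-ary code of length 14 with d ≥ 7 can have 353003 codewords.


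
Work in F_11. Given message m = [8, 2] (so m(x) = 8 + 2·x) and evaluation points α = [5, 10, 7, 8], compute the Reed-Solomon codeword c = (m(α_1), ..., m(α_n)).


c = [7, 6, 0, 2]

Message polynomial: m(x) = 8 + 2·x (mod 11).
For each evaluation point α_i, compute m(α_i) mod 11:
  α_1 = 5: Horner steps 2 → 7, so m(5) = 7.
  α_2 = 10: Horner steps 2 → 6, so m(10) = 6.
  α_3 = 7: Horner steps 2 → 0, so m(7) = 0.
  α_4 = 8: Horner steps 2 → 2, so m(8) = 2.
Codeword c = [7, 6, 0, 2] ∈ F_11^4.


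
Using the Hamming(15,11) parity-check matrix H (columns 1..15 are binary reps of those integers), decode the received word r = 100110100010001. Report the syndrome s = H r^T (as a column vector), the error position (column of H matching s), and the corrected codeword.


s = (0, 0, 1, 1)^T, error position = 3, corrected codeword c = 101110100010001

Compute s = H r^T mod 2 one row at a time:
  s_1 = 0 + 0 + 0 + 1 + 0 + 0 + 0 + 1 = 2 ≡ 0 (mod 2).
  s_2 = 1 + 1 + 0 + 1 + 0 + 0 + 0 + 1 = 4 ≡ 0 (mod 2).
  s_3 = 0 + 0 + 0 + 1 + 0 + 1 + 0 + 1 = 3 ≡ 1 (mod 2).
  s_4 = 1 + 0 + 1 + 1 + 0 + 1 + 0 + 1 = 5 ≡ 1 (mod 2).
s = (0, 0, 1, 1)^T — this equals column 3 of H (binary 0011), so error is at position 3.
Correct: flip bit 3 of r = 100110100010001 to get c = 101110100010001.


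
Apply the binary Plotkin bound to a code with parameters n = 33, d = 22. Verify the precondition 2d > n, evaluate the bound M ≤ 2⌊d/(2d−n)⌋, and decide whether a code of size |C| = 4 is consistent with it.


Plotkin bound M ≤ 4; given |C| = 4 ≤ bound (satisfied).

Check applicability: 2d = 44, n = 33.
2d − n = 11 > 0, so Plotkin applies.
Compute d/(2d−n) = 22/11 ≈ 2.0000.
⌊d/(2d−n)⌋ = 2.
Plotkin bound: M ≤ 2·2 = 4.
Given |C| = 4, check: satisfied.
This |C| is at the Plotkin bound.


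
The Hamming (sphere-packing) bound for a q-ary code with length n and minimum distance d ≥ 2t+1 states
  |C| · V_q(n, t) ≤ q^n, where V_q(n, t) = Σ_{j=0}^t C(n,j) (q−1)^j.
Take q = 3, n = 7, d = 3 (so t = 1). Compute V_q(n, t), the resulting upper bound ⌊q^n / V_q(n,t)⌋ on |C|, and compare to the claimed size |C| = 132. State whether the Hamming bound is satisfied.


V_q(n, t) = 15, q^n = 2187, Hamming bound = 145, |C| = 132 ≤ bound (satisfied).

Step 1: Compute V_q(n, t) = Σ_{j=0}^1 C(n, j) (q−1)^j.
  j = 0: C(7,0)·(2)^0 = 1·1 = 1.
  j = 1: C(7,1)·(2)^1 = 7·2 = 14.
  V_q(n, t) = 1 + 14 = 15.
Step 2: q^n = 3^7 = 2187.
Step 3: Hamming bound ⌊q^n / V_q(n,t)⌋ = ⌊2187/15⌋ = 145.
Step 4: Compare |C| = 132 to 145: satisfied.
The claimed |C| lies below the Hamming bound.


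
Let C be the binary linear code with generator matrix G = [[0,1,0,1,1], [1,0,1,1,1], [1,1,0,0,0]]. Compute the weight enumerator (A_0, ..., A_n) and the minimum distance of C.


Weight distribution: A_0 = 1, A_1 = 1, A_2 = 1, A_3 = 3, A_4 = 2. Minimum distance d = 1.

Enumerate all 2^3 = 8 messages m ∈ F_2^3.
For each, compute codeword c = mG in F_2^5, then tally its weight.
  m = 000 → c = 00000, weight = 0.
  m = 100 → c = 01011, weight = 3.
  m = 010 → c = 10111, weight = 4.
  m = 110 → c = 11100, weight = 3.
  m = 001 → c = 11000, weight = 2.
  m = 101 → c = 10011, weight = 3.
  m = 011 → c = 01111, weight = 4.
  m = 111 → c = 00100, weight = 1.
Tally weights:
  weight 0: 1 codewords.
  weight 1: 1 codewords.
  weight 2: 1 codewords.
  weight 3: 3 codewords.
  weight 4: 2 codewords.
Minimum distance d = smallest w > 0 with A_w > 0 = 1.
Sanity: Σ A_w = 8 = 2^3 = 8 ✓.


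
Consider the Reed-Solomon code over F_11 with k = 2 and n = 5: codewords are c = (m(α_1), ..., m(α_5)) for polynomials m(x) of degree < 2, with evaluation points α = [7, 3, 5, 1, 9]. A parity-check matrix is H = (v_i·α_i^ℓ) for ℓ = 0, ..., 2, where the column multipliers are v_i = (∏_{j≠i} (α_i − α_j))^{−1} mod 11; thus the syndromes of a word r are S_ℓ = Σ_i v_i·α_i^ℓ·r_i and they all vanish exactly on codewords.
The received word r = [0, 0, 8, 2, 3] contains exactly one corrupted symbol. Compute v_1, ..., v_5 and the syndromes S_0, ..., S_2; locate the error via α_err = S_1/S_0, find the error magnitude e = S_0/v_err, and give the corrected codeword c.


S = (2, 6, 7), error at position 2, error magnitude e = 6, c = [0, 5, 8, 2, 3].

Step 1: column multipliers v_i = (∏_{j≠i}(α_i − α_j))^{−1} mod 11.
  i = 1 (α = 7): (7−3)(7−5)(7−1)(7−9) = 4·2·6·(−2) = −96 ≡ 3, so v_1 = 3^{−1} = 4 (mod 11).
  i = 2 (α = 3): (3−7)(3−5)(3−1)(3−9) = (−4)·(−2)·2·(−6) = −96 ≡ 3, so v_2 = 3^{−1} = 4 (mod 11).
  i = 3 (α = 5): (5−7)(5−3)(5−1)(5−9) = (−2)·2·4·(−4) = 64 ≡ 9, so v_3 = 9^{−1} = 5 (mod 11).
  i = 4 (α = 1): (1−7)(1−3)(1−5)(1−9) = (−6)·(−2)·(−4)·(−8) = 384 ≡ 10, so v_4 = 10^{−1} = 10 (mod 11).
  i = 5 (α = 9): (9−7)(9−3)(9−5)(9−1) = 2·6·4·8 = 384 ≡ 10, so v_5 = 10^{−1} = 10 (mod 11).
  v = [4, 4, 5, 10, 10].
Step 2: syndromes of r = [0, 0, 8, 2, 3] (all sums mod 11).
  S_0 = Σ v_i r_i = 4·0 + 4·0 + 5·8 + 10·2 + 10·3 = 90 ≡ 2.
  S_1 = Σ v_i α_i r_i = 4·7·0 + 4·3·0 + 5·5·8 + 10·1·2 + 10·9·3 = 490 ≡ 6.
  α_i^2 mod 11 = [5, 9, 3, 1, 4].
  S_2 = Σ v_i α_i^2 r_i = 4·5·0 + 4·9·0 + 5·3·8 + 10·1·2 + 10·4·3 = 260 ≡ 7.
  S = (2, 6, 7) ≠ 0, so r is not a codeword (an error is present).
Step 3: locate the error. For a single error e at position i, S_ℓ = v_i·e·α_i^ℓ, so α_err = S_1/S_0.
  S_0^{−1} = 2^{−1} = 6 (mod 11), so α_err = 6·6 = 36 ≡ 3 = α_2. Error position i = 2.
  Consistency check: S_2/S_1 = 7·2 = 14 ≡ 3 = α_err ✓ (single-error assumption holds).
Step 4: error magnitude e = S_0/v_2 = S_0·∏_{j≠2}(α_2 − α_j) = 2·3 = 6 ≡ 6 (mod 11).
Step 5: correct position 2: c_2 = r_2 − e = 0 − 6 ≡ 5 (mod 11). Hence c = [0, 5, 8, 2, 3].
  Check: interpolating c through the α_i gives m(x) = 6 + 7·x (degree < 2) with m(α_i) = c_i for every i, so c is indeed a codeword.


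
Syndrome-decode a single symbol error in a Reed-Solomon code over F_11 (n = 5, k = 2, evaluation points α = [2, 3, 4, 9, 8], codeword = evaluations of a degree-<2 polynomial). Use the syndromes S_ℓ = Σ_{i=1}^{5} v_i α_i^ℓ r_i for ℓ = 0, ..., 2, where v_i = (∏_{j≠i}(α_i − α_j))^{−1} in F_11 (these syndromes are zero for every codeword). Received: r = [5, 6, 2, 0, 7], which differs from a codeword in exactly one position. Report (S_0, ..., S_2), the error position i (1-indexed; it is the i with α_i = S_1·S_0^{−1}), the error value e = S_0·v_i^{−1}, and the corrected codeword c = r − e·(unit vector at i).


S = (10, 8, 2), error at position 2, error magnitude e = 8, c = [5, 9, 2, 0, 7].

Step 1: column multipliers v_i = (∏_{j≠i}(α_i − α_j))^{−1} mod 11.
  i = 1 (α = 2): (2−3)(2−4)(2−9)(2−8) = (−1)·(−2)·(−7)·(−6) = 84 ≡ 7, so v_1 = 7^{−1} = 8 (mod 11).
  i = 2 (α = 3): (3−2)(3−4)(3−9)(3−8) = 1·(−1)·(−6)·(−5) = −30 ≡ 3, so v_2 = 3^{−1} = 4 (mod 11).
  i = 3 (α = 4): (4−2)(4−3)(4−9)(4−8) = 2·1·(−5)·(−4) = 40 ≡ 7, so v_3 = 7^{−1} = 8 (mod 11).
  i = 4 (α = 9): (9−2)(9−3)(9−4)(9−8) = 7·6·5·1 = 210 ≡ 1, so v_4 = 1^{−1} = 1 (mod 11).
  i = 5 (α = 8): (8−2)(8−3)(8−4)(8−9) = 6·5·4·(−1) = −120 ≡ 1, so v_5 = 1^{−1} = 1 (mod 11).
  v = [8, 4, 8, 1, 1].
Step 2: syndromes of r = [5, 6, 2, 0, 7] (all sums mod 11).
  S_0 = Σ v_i r_i = 8·5 + 4·6 + 8·2 + 1·0 + 1·7 = 87 ≡ 10.
  S_1 = Σ v_i α_i r_i = 8·2·5 + 4·3·6 + 8·4·2 + 1·9·0 + 1·8·7 = 272 ≡ 8.
  α_i^2 mod 11 = [4, 9, 5, 4, 9].
  S_2 = Σ v_i α_i^2 r_i = 8·4·5 + 4·9·6 + 8·5·2 + 1·4·0 + 1·9·7 = 519 ≡ 2.
  S = (10, 8, 2) ≠ 0, so r is not a codeword (an error is present).
Step 3: locate the error. For a single error e at position i, S_ℓ = v_i·e·α_i^ℓ, so α_err = S_1/S_0.
  S_0^{−1} = 10^{−1} = 10 (mod 11), so α_err = 8·10 = 80 ≡ 3 = α_2. Error position i = 2.
  Consistency check: S_2/S_1 = 2·7 = 14 ≡ 3 = α_err ✓ (single-error assumption holds).
Step 4: error magnitude e = S_0/v_2 = S_0·∏_{j≠2}(α_2 − α_j) = 10·3 = 30 ≡ 8 (mod 11).
Step 5: correct position 2: c_2 = r_2 − e = 6 − 8 ≡ 9 (mod 11). Hence c = [5, 9, 2, 0, 7].
  Check: interpolating c through the α_i gives m(x) = 8 + 4·x (degree < 2) with m(α_i) = c_i for every i, so c is indeed a codeword.
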